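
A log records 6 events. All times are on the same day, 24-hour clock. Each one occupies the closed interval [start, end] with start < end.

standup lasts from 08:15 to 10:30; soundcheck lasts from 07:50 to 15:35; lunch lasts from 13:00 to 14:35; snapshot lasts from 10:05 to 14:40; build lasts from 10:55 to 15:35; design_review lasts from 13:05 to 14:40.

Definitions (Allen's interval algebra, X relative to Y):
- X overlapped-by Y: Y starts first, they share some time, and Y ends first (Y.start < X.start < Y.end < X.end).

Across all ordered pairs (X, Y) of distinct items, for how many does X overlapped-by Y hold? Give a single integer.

Checking all 30 ordered pairs for relation 'overlapped-by'; matching pairs in alphabetical order:
(build, snapshot): build overlapped-by snapshot ✓
(design_review, lunch): design_review overlapped-by lunch ✓
(snapshot, standup): snapshot overlapped-by standup ✓
Count: 3.

3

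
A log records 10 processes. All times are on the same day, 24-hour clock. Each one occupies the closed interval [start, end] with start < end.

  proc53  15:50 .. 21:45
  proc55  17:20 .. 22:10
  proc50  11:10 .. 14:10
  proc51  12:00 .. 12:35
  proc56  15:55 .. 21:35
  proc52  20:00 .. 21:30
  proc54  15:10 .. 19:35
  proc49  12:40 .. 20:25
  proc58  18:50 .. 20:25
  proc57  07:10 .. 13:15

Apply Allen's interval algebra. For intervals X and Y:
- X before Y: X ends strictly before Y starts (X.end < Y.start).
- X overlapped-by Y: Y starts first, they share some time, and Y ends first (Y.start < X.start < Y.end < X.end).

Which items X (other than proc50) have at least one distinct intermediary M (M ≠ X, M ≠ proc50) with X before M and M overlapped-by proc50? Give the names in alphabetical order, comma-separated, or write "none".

proc51

Target proc50 = [11:10, 14:10].
Intermediaries M with M overlapped-by proc50: proc49.
Via proc49 — items with X before proc49: proc51.
Union: proc51.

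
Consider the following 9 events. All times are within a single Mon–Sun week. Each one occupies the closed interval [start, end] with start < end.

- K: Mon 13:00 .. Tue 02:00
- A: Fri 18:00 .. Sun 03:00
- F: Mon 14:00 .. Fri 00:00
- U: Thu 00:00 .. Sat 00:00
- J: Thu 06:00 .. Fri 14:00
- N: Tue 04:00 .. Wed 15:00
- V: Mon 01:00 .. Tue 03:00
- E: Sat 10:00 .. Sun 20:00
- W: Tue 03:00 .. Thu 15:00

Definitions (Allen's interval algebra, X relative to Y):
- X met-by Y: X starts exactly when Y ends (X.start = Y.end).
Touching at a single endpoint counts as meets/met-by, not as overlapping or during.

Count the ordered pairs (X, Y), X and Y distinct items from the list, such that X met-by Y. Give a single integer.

Checking all 72 ordered pairs for relation 'met-by'; matching pairs in alphabetical order:
(W, V): W met-by V ✓
Count: 1.

1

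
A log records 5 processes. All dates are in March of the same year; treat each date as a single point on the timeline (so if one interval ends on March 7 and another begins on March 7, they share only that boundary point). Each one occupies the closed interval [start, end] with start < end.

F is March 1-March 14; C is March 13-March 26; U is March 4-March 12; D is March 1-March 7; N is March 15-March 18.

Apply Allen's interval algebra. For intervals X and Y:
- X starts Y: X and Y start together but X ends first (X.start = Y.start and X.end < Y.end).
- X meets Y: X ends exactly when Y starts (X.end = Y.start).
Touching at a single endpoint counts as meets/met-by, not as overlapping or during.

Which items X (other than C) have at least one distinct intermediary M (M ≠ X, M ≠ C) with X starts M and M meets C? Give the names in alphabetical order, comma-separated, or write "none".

Target C = [March 13, March 26].
Intermediaries M with M meets C: none.
Union: none.

none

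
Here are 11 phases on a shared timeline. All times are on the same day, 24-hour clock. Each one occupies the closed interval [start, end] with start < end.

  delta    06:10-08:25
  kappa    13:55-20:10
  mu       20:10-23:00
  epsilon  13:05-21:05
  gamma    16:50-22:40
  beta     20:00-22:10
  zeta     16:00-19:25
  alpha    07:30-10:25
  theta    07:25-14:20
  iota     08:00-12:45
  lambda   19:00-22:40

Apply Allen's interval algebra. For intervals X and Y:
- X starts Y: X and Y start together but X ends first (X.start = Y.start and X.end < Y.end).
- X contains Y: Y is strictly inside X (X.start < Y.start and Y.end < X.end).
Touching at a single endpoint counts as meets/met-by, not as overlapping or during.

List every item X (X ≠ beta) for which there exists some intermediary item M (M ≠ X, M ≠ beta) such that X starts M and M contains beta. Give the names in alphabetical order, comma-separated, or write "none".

Target beta = [20:00, 22:10].
Intermediaries M with M contains beta: gamma, lambda.
Via gamma — items with X starts gamma: none.
Via lambda — items with X starts lambda: none.
Union: none.

none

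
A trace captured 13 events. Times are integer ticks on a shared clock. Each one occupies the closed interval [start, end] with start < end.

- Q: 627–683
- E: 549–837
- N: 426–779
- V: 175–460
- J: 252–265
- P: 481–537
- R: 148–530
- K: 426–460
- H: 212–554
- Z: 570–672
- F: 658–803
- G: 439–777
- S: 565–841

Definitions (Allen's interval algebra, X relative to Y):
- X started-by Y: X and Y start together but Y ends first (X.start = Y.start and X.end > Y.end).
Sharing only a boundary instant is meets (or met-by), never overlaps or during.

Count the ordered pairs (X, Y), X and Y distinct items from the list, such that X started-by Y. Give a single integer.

Checking all 156 ordered pairs for relation 'started-by'; matching pairs in alphabetical order:
(N, K): N started-by K ✓
Count: 1.

1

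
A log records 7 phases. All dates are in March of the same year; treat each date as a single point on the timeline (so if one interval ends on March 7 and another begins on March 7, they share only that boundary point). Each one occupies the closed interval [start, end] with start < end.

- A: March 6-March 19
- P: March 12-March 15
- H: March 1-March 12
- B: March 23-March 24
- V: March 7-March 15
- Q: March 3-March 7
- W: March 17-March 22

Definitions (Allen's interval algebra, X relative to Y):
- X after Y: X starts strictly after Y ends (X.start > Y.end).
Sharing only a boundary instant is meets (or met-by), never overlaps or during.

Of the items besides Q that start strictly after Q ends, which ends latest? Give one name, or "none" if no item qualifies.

Target Q = [March 3, March 7].
A [March 6, March 19] → overlapped-by → excluded.
B [March 23, March 24] → after → candidate.
H [March 1, March 12] → contains → excluded.
P [March 12, March 15] → after → candidate.
V [March 7, March 15] → met-by → excluded.
W [March 17, March 22] → after → candidate.
Among candidates, latest end is March 24 → B.

B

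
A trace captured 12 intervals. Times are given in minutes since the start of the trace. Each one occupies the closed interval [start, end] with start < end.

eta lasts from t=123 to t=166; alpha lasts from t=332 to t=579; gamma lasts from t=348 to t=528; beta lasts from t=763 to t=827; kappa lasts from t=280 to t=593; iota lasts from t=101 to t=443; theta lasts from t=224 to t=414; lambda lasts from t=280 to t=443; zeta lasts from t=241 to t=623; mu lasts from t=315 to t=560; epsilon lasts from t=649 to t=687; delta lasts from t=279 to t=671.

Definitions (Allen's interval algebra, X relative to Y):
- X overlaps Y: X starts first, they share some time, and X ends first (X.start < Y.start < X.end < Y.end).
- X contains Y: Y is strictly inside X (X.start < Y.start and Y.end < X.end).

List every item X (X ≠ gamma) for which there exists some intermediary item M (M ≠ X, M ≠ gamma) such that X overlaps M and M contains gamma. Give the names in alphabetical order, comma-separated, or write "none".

iota, lambda, mu, theta, zeta

Target gamma = [t=348, t=528].
Intermediaries M with M contains gamma: alpha, delta, kappa, mu, zeta.
Via alpha — items with X overlaps alpha: iota, lambda, mu, theta.
Via delta — items with X overlaps delta: iota, theta, zeta.
Via kappa — items with X overlaps kappa: iota, theta.
Via mu — items with X overlaps mu: iota, lambda, theta.
Via zeta — items with X overlaps zeta: iota, theta.
Union: iota, lambda, mu, theta, zeta.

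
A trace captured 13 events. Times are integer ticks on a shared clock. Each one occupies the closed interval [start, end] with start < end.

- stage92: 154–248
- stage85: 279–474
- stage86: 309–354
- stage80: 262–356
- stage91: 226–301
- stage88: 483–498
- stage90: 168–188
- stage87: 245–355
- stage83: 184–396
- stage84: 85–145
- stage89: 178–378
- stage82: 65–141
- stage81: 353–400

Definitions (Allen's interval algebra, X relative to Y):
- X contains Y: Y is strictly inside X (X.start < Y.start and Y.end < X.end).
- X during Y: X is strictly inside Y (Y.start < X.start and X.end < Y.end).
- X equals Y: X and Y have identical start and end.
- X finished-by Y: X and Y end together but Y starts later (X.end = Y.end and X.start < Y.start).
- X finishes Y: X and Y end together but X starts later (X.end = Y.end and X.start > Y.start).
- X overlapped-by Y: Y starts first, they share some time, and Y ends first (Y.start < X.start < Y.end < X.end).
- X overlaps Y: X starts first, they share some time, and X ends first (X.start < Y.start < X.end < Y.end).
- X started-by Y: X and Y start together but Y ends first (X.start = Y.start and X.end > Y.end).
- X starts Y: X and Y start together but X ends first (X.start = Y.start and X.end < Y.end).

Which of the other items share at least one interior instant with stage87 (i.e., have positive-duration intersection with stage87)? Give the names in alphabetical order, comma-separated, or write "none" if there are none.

Target stage87 = [245, 355].
stage80 [262, 356] → overlapped-by → yes.
stage81 [353, 400] → overlapped-by → yes.
stage82 [65, 141] → before → no.
stage83 [184, 396] → contains → yes.
stage84 [85, 145] → before → no.
stage85 [279, 474] → overlapped-by → yes.
stage86 [309, 354] → during → yes.
stage88 [483, 498] → after → no.
stage89 [178, 378] → contains → yes.
stage90 [168, 188] → before → no.
stage91 [226, 301] → overlaps → yes.
stage92 [154, 248] → overlaps → yes.
Result: stage80, stage81, stage83, stage85, stage86, stage89, stage91, stage92.

stage80, stage81, stage83, stage85, stage86, stage89, stage91, stage92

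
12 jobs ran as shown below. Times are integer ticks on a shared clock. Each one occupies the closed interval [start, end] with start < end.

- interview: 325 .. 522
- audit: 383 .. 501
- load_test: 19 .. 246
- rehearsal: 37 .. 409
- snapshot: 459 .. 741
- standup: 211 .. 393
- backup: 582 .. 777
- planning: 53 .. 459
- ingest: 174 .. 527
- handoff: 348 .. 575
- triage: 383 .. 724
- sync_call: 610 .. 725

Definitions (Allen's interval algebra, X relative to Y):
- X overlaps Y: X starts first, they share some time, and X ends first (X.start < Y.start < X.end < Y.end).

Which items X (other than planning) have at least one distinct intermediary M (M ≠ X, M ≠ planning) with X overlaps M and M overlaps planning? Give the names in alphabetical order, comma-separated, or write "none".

Target planning = [53, 459].
Intermediaries M with M overlaps planning: load_test, rehearsal.
Via load_test — items with X overlaps load_test: none.
Via rehearsal — items with X overlaps rehearsal: load_test.
Union: load_test.

load_test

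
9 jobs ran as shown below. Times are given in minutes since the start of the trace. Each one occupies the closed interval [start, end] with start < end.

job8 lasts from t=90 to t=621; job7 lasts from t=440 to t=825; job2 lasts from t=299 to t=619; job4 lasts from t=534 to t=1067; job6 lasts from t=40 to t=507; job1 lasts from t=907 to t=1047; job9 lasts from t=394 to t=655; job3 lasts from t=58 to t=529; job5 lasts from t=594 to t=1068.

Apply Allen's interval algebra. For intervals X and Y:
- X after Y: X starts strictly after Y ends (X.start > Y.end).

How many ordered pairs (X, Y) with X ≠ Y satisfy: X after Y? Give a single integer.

Checking all 72 ordered pairs for relation 'after'; matching pairs in alphabetical order:
(job1, job2): job1 after job2 ✓
(job1, job3): job1 after job3 ✓
(job1, job6): job1 after job6 ✓
(job1, job7): job1 after job7 ✓
(job1, job8): job1 after job8 ✓
(job1, job9): job1 after job9 ✓
(job4, job3): job4 after job3 ✓
(job4, job6): job4 after job6 ✓
(job5, job3): job5 after job3 ✓
(job5, job6): job5 after job6 ✓
Count: 10.

10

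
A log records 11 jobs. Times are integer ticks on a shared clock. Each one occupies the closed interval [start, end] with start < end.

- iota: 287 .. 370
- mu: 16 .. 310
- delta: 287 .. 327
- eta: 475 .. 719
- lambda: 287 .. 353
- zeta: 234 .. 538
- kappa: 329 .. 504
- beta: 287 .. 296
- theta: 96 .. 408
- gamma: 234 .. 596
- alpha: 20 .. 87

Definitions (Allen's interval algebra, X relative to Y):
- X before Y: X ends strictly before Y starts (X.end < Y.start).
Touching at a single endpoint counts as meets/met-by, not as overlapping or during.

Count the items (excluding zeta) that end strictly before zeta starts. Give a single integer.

1

Target zeta = [234, 538].
alpha [20, 87] → before → counts.
beta [287, 296] → during → no.
delta [287, 327] → during → no.
eta [475, 719] → overlapped-by → no.
gamma [234, 596] → started-by → no.
iota [287, 370] → during → no.
kappa [329, 504] → during → no.
lambda [287, 353] → during → no.
mu [16, 310] → overlaps → no.
theta [96, 408] → overlaps → no.
Total: 1.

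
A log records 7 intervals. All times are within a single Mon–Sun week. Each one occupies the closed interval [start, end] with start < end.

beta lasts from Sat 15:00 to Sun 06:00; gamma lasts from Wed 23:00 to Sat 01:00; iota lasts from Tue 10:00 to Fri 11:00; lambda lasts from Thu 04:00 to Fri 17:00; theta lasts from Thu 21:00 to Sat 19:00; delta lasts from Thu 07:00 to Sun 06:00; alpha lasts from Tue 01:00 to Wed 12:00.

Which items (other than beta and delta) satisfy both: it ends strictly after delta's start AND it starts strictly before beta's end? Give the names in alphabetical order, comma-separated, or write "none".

gamma, iota, lambda, theta

Conditions: its end is strictly after delta's start (X.end > Thu 07:00) AND its start is strictly before beta's end (X.start < Sun 06:00).
alpha: end Wed 12:00 > Thu 07:00? ✗; start Tue 01:00 < Sun 06:00? ✓ → no.
gamma: end Sat 01:00 > Thu 07:00? ✓; start Wed 23:00 < Sun 06:00? ✓ → yes.
iota: end Fri 11:00 > Thu 07:00? ✓; start Tue 10:00 < Sun 06:00? ✓ → yes.
lambda: end Fri 17:00 > Thu 07:00? ✓; start Thu 04:00 < Sun 06:00? ✓ → yes.
theta: end Sat 19:00 > Thu 07:00? ✓; start Thu 21:00 < Sun 06:00? ✓ → yes.
Result: gamma, iota, lambda, theta.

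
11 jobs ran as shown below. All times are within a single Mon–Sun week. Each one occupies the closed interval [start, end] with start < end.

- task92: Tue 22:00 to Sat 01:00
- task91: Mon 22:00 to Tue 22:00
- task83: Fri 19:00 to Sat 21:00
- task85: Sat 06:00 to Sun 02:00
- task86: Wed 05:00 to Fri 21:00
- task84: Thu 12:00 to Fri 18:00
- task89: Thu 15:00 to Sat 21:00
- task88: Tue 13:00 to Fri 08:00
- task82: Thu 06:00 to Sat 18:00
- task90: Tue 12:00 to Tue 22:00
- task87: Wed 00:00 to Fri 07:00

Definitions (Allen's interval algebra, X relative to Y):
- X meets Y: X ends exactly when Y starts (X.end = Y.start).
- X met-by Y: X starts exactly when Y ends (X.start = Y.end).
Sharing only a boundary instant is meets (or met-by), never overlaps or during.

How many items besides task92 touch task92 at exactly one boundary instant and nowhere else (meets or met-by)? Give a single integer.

Target task92 = [Tue 22:00, Sat 01:00].
task82 [Thu 06:00, Sat 18:00] → overlapped-by → no.
task83 [Fri 19:00, Sat 21:00] → overlapped-by → no.
task84 [Thu 12:00, Fri 18:00] → during → no.
task85 [Sat 06:00, Sun 02:00] → after → no.
task86 [Wed 05:00, Fri 21:00] → during → no.
task87 [Wed 00:00, Fri 07:00] → during → no.
task88 [Tue 13:00, Fri 08:00] → overlaps → no.
task89 [Thu 15:00, Sat 21:00] → overlapped-by → no.
task90 [Tue 12:00, Tue 22:00] → meets → counts.
task91 [Mon 22:00, Tue 22:00] → meets → counts.
Total: 2.

2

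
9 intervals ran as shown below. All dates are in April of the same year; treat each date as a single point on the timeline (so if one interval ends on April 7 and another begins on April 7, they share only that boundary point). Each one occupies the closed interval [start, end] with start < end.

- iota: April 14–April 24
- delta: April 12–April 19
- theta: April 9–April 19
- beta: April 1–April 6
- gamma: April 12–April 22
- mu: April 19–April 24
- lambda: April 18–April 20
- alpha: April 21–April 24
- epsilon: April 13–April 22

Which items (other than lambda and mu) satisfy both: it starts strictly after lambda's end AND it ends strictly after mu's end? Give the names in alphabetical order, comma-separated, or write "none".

Conditions: its start is strictly after lambda's end (X.start > April 20) AND its end is strictly after mu's end (X.end > April 24).
alpha: start April 21 > April 20? ✓; end April 24 > April 24? ✗ → no.
beta: start April 1 > April 20? ✗; end April 6 > April 24? ✗ → no.
delta: start April 12 > April 20? ✗; end April 19 > April 24? ✗ → no.
epsilon: start April 13 > April 20? ✗; end April 22 > April 24? ✗ → no.
gamma: start April 12 > April 20? ✗; end April 22 > April 24? ✗ → no.
iota: start April 14 > April 20? ✗; end April 24 > April 24? ✗ → no.
theta: start April 9 > April 20? ✗; end April 19 > April 24? ✗ → no.
Result: none.

none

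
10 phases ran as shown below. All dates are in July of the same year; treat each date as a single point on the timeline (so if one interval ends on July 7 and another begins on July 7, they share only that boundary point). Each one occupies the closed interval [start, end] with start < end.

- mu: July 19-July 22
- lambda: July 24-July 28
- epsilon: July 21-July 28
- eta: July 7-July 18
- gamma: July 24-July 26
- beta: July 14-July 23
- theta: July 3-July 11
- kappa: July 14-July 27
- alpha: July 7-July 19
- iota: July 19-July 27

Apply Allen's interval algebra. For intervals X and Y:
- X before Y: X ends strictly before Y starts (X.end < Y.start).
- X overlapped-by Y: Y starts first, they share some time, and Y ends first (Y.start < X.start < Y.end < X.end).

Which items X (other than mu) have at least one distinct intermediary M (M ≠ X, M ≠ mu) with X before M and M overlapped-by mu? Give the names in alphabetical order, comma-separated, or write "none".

Target mu = [July 19, July 22].
Intermediaries M with M overlapped-by mu: epsilon.
Via epsilon — items with X before epsilon: alpha, eta, theta.
Union: alpha, eta, theta.

alpha, eta, theta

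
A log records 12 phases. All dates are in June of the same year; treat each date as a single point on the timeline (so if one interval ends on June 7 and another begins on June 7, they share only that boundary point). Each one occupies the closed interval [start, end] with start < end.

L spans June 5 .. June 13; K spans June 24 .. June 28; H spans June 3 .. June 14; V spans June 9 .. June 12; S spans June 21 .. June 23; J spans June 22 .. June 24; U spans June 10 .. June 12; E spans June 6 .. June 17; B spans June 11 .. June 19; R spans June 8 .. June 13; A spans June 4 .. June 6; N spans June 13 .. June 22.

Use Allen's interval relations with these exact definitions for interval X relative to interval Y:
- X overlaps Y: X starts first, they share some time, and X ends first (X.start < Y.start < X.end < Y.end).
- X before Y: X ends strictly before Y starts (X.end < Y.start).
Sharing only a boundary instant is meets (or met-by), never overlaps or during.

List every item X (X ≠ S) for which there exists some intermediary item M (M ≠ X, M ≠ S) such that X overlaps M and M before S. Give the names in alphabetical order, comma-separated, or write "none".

A, E, H, L, R, U, V

Target S = [June 21, June 23].
Intermediaries M with M before S: A, B, E, H, L, R, U, V.
Via A — items with X overlaps A: none.
Via B — items with X overlaps B: E, H, L, R, U, V.
Via E — items with X overlaps E: H, L.
Via H — items with X overlaps H: none.
Via L — items with X overlaps L: A.
Via R — items with X overlaps R: none.
Via U — items with X overlaps U: none.
Via V — items with X overlaps V: none.
Union: A, E, H, L, R, U, V.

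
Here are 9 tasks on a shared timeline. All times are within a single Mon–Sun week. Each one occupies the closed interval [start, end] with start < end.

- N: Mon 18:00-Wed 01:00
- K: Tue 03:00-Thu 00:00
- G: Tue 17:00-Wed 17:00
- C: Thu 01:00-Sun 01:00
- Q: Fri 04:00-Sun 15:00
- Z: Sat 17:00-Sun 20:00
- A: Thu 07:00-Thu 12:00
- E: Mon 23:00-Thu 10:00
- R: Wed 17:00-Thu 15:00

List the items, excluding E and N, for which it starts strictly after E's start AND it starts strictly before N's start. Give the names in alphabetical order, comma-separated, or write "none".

Conditions: its start is strictly after E's start (X.start > Mon 23:00) AND its start is strictly before N's start (X.start < Mon 18:00).
A: start Thu 07:00 > Mon 23:00? ✓; start Thu 07:00 < Mon 18:00? ✗ → no.
C: start Thu 01:00 > Mon 23:00? ✓; start Thu 01:00 < Mon 18:00? ✗ → no.
G: start Tue 17:00 > Mon 23:00? ✓; start Tue 17:00 < Mon 18:00? ✗ → no.
K: start Tue 03:00 > Mon 23:00? ✓; start Tue 03:00 < Mon 18:00? ✗ → no.
Q: start Fri 04:00 > Mon 23:00? ✓; start Fri 04:00 < Mon 18:00? ✗ → no.
R: start Wed 17:00 > Mon 23:00? ✓; start Wed 17:00 < Mon 18:00? ✗ → no.
Z: start Sat 17:00 > Mon 23:00? ✓; start Sat 17:00 < Mon 18:00? ✗ → no.
Result: none.

none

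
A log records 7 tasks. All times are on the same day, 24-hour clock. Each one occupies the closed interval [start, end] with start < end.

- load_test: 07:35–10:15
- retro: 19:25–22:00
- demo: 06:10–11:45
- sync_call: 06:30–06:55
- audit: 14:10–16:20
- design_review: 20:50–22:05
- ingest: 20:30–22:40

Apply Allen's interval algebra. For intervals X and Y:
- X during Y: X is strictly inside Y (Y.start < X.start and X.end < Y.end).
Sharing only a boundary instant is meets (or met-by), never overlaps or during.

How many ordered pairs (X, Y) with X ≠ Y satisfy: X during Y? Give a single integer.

Checking all 42 ordered pairs for relation 'during'; matching pairs in alphabetical order:
(design_review, ingest): design_review during ingest ✓
(load_test, demo): load_test during demo ✓
(sync_call, demo): sync_call during demo ✓
Count: 3.

3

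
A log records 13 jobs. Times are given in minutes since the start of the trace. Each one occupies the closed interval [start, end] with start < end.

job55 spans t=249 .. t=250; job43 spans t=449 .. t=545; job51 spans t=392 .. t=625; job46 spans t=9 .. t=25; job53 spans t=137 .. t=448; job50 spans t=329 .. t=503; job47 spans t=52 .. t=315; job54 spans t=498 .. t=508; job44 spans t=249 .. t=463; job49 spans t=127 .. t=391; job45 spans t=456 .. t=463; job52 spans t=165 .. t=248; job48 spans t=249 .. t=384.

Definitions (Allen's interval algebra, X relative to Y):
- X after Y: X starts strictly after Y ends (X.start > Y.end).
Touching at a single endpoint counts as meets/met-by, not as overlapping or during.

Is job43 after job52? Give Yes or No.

Yes

job43 = [t=449, t=545], job52 = [t=165, t=248].
Actual relation of job43 to job52: after.
Asked whether 'after' holds → Yes.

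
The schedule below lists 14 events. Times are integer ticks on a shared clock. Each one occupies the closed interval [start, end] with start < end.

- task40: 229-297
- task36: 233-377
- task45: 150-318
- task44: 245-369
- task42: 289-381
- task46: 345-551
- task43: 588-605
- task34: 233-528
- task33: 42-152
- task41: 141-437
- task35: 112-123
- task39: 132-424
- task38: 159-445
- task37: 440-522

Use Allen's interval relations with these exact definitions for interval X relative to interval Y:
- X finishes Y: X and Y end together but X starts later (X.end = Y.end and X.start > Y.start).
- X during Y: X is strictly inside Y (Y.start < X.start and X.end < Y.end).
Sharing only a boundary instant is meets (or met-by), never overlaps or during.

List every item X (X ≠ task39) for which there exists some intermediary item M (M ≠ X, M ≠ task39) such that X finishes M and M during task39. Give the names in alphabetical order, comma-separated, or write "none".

Target task39 = [132, 424].
Intermediaries M with M during task39: task36, task40, task42, task44, task45.
Via task36 — items with X finishes task36: none.
Via task40 — items with X finishes task40: none.
Via task42 — items with X finishes task42: none.
Via task44 — items with X finishes task44: none.
Via task45 — items with X finishes task45: none.
Union: none.

none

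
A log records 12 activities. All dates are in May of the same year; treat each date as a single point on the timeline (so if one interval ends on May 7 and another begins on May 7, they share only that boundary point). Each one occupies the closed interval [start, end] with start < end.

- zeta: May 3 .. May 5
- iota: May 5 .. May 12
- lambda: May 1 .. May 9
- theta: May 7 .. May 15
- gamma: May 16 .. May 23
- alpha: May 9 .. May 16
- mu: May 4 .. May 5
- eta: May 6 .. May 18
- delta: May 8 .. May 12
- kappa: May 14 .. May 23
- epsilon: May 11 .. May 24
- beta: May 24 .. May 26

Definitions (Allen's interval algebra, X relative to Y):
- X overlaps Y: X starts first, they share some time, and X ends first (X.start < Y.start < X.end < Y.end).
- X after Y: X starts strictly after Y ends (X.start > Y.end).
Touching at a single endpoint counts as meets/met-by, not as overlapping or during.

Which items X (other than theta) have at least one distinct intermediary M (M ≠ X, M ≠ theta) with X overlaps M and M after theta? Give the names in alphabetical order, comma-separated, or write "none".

eta

Target theta = [May 7, May 15].
Intermediaries M with M after theta: beta, gamma.
Via beta — items with X overlaps beta: none.
Via gamma — items with X overlaps gamma: eta.
Union: eta.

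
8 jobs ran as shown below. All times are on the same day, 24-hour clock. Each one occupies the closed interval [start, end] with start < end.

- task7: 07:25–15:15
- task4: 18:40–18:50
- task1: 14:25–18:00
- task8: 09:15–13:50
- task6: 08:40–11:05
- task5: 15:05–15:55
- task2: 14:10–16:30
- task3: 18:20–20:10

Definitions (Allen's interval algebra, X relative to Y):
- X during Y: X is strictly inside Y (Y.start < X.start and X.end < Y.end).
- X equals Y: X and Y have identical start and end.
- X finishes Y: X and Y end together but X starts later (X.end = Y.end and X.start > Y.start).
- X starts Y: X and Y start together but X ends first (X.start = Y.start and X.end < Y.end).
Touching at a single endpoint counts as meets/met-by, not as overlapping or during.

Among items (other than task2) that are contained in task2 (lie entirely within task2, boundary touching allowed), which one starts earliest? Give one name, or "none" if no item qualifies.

task5

Target task2 = [14:10, 16:30].
task1 [14:25, 18:00] → overlapped-by → excluded.
task3 [18:20, 20:10] → after → excluded.
task4 [18:40, 18:50] → after → excluded.
task5 [15:05, 15:55] → during → candidate.
task6 [08:40, 11:05] → before → excluded.
task7 [07:25, 15:15] → overlaps → excluded.
task8 [09:15, 13:50] → before → excluded.
Among candidates, earliest start is 15:05 → task5.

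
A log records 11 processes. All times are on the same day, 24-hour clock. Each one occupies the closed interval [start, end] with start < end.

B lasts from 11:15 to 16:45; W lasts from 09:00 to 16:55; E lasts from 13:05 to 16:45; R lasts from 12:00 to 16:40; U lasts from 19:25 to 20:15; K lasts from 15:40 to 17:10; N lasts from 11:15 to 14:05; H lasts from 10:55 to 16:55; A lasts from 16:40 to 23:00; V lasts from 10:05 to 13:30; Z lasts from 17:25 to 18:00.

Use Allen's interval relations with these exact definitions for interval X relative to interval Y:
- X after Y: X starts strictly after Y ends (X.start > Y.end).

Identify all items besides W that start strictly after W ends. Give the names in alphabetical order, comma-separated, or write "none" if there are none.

U, Z

Target W = [09:00, 16:55].
A [16:40, 23:00] → overlapped-by → no.
B [11:15, 16:45] → during → no.
E [13:05, 16:45] → during → no.
H [10:55, 16:55] → finishes → no.
K [15:40, 17:10] → overlapped-by → no.
N [11:15, 14:05] → during → no.
R [12:00, 16:40] → during → no.
U [19:25, 20:15] → after → yes.
V [10:05, 13:30] → during → no.
Z [17:25, 18:00] → after → yes.
Result: U, Z.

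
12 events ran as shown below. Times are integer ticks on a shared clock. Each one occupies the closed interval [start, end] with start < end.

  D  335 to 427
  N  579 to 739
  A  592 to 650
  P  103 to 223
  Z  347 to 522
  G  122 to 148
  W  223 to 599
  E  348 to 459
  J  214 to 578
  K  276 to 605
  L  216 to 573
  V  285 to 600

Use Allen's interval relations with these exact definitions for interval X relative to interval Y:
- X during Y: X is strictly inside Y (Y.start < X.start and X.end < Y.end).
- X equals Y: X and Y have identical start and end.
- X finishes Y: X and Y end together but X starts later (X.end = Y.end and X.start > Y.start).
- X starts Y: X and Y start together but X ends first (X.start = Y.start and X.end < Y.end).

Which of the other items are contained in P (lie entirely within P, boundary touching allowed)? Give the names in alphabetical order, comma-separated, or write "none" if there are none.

Target P = [103, 223].
A [592, 650] → after → no.
D [335, 427] → after → no.
E [348, 459] → after → no.
G [122, 148] → during → yes.
J [214, 578] → overlapped-by → no.
K [276, 605] → after → no.
L [216, 573] → overlapped-by → no.
N [579, 739] → after → no.
V [285, 600] → after → no.
W [223, 599] → met-by → no.
Z [347, 522] → after → no.
Result: G.

G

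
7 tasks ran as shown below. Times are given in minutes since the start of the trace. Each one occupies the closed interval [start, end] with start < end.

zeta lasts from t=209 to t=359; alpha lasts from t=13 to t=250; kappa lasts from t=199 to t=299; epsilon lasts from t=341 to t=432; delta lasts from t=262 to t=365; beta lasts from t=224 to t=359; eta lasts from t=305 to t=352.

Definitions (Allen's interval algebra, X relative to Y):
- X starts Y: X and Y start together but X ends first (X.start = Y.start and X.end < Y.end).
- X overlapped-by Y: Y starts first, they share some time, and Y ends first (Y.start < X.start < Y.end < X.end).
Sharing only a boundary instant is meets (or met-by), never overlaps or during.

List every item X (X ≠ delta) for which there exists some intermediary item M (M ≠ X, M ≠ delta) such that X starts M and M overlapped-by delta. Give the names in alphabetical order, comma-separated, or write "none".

none

Target delta = [t=262, t=365].
Intermediaries M with M overlapped-by delta: epsilon.
Via epsilon — items with X starts epsilon: none.
Union: none.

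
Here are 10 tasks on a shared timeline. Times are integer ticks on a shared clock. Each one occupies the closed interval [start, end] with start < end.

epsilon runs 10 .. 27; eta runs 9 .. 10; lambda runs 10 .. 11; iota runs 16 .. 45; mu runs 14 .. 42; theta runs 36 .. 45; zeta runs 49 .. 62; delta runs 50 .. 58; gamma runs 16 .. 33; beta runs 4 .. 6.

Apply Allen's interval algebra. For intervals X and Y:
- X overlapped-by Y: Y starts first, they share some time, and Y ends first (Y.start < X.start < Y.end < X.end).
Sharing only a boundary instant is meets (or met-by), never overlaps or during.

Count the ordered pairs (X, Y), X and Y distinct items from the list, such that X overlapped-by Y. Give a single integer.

5

Checking all 90 ordered pairs for relation 'overlapped-by'; matching pairs in alphabetical order:
(gamma, epsilon): gamma overlapped-by epsilon ✓
(iota, epsilon): iota overlapped-by epsilon ✓
(iota, mu): iota overlapped-by mu ✓
(mu, epsilon): mu overlapped-by epsilon ✓
(theta, mu): theta overlapped-by mu ✓
Count: 5.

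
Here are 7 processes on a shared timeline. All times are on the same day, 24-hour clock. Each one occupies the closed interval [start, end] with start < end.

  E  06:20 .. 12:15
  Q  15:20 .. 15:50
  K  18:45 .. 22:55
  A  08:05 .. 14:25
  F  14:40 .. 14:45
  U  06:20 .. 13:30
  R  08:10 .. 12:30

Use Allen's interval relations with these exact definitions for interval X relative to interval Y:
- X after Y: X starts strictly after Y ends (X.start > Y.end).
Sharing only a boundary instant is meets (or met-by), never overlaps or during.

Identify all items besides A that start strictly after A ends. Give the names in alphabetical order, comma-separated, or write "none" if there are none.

F, K, Q

Target A = [08:05, 14:25].
E [06:20, 12:15] → overlaps → no.
F [14:40, 14:45] → after → yes.
K [18:45, 22:55] → after → yes.
Q [15:20, 15:50] → after → yes.
R [08:10, 12:30] → during → no.
U [06:20, 13:30] → overlaps → no.
Result: F, K, Q.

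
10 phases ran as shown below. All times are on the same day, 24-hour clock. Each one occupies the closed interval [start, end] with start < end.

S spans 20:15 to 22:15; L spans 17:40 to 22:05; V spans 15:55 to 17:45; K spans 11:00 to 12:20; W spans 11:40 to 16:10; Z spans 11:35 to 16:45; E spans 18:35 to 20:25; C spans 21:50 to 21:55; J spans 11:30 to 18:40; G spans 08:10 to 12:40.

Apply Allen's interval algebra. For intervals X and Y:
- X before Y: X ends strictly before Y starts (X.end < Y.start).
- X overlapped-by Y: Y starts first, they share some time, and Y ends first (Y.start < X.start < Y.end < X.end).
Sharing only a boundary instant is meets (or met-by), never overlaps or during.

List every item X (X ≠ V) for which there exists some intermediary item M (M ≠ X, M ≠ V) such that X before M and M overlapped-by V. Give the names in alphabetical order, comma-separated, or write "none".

Target V = [15:55, 17:45].
Intermediaries M with M overlapped-by V: L.
Via L — items with X before L: G, K, W, Z.
Union: G, K, W, Z.

G, K, W, Z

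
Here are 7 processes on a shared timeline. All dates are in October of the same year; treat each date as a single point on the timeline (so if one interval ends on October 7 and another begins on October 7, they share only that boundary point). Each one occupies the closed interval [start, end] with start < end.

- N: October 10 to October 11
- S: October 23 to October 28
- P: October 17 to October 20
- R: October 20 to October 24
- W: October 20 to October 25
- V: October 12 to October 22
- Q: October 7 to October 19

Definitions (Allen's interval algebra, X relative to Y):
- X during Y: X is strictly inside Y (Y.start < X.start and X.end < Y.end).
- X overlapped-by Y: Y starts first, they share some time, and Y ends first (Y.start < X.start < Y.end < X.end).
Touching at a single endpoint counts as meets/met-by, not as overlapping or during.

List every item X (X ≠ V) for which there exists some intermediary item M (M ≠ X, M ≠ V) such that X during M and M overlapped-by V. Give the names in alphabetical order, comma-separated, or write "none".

none

Target V = [October 12, October 22].
Intermediaries M with M overlapped-by V: R, W.
Via R — items with X during R: none.
Via W — items with X during W: none.
Union: none.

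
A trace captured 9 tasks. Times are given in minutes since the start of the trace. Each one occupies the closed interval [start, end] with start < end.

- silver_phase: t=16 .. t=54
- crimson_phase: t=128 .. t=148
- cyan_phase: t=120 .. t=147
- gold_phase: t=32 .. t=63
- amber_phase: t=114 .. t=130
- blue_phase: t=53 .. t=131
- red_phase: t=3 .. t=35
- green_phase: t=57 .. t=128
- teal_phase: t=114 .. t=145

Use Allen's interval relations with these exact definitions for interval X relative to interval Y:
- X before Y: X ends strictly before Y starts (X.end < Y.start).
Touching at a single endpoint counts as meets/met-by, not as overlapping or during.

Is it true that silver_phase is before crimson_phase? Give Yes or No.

Yes

silver_phase = [t=16, t=54], crimson_phase = [t=128, t=148].
Actual relation of silver_phase to crimson_phase: before.
Asked whether 'before' holds → Yes.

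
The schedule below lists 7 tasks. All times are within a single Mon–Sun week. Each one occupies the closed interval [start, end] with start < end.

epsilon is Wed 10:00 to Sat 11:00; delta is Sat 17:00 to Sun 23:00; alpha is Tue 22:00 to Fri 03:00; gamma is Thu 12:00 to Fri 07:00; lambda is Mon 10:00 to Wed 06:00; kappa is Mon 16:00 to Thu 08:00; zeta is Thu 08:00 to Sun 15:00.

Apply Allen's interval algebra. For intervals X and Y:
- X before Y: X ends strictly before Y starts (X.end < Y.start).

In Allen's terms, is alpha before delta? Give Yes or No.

alpha = [Tue 22:00, Fri 03:00], delta = [Sat 17:00, Sun 23:00].
Actual relation of alpha to delta: before.
Asked whether 'before' holds → Yes.

Yes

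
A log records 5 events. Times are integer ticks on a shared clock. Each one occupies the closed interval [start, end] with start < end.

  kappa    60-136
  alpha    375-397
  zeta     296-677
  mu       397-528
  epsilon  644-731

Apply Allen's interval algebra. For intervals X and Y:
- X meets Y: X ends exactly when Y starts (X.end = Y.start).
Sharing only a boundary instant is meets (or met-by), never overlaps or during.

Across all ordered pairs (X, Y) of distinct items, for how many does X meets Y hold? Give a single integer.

Checking all 20 ordered pairs for relation 'meets'; matching pairs in alphabetical order:
(alpha, mu): alpha meets mu ✓
Count: 1.

1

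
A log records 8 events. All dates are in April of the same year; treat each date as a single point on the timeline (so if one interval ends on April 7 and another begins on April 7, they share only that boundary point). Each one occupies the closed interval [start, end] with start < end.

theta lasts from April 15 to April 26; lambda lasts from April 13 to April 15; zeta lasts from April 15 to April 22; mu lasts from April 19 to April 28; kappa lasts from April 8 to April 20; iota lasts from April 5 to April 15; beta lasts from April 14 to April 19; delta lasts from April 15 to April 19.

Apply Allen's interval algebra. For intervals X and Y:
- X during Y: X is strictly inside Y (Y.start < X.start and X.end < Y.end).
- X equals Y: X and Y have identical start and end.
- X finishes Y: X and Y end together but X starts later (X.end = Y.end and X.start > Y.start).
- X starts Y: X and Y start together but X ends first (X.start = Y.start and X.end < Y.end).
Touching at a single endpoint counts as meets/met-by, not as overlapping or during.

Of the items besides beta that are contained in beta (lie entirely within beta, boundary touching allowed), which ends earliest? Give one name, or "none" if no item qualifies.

Target beta = [April 14, April 19].
delta [April 15, April 19] → finishes → candidate.
iota [April 5, April 15] → overlaps → excluded.
kappa [April 8, April 20] → contains → excluded.
lambda [April 13, April 15] → overlaps → excluded.
mu [April 19, April 28] → met-by → excluded.
theta [April 15, April 26] → overlapped-by → excluded.
zeta [April 15, April 22] → overlapped-by → excluded.
Among candidates, earliest end is April 19 → delta.

delta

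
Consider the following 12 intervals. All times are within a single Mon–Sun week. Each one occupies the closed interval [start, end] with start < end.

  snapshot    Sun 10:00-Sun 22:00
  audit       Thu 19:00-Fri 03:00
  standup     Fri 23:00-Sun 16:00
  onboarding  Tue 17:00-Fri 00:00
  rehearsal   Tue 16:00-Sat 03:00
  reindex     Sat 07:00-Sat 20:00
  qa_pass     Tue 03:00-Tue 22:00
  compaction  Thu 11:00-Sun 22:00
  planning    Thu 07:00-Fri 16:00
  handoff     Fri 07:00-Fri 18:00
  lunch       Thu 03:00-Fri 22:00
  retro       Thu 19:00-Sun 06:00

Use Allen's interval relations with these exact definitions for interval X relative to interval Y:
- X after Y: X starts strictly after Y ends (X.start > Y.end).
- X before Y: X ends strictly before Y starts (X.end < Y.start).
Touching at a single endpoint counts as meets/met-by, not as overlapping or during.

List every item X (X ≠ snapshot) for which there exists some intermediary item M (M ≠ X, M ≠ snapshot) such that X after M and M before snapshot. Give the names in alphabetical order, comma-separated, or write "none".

audit, compaction, handoff, lunch, planning, reindex, retro, standup

Target snapshot = [Sun 10:00, Sun 22:00].
Intermediaries M with M before snapshot: audit, handoff, lunch, onboarding, planning, qa_pass, rehearsal, reindex, retro.
Via audit — items with X after audit: handoff, reindex, standup.
Via handoff — items with X after handoff: reindex, standup.
Via lunch — items with X after lunch: reindex, standup.
Via onboarding — items with X after onboarding: handoff, reindex, standup.
Via planning — items with X after planning: reindex, standup.
Via qa_pass — items with X after qa_pass: audit, compaction, handoff, lunch, planning, reindex, retro, standup.
Via rehearsal — items with X after rehearsal: reindex.
Via reindex — items with X after reindex: none.
Via retro — items with X after retro: none.
Union: audit, compaction, handoff, lunch, planning, reindex, retro, standup.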